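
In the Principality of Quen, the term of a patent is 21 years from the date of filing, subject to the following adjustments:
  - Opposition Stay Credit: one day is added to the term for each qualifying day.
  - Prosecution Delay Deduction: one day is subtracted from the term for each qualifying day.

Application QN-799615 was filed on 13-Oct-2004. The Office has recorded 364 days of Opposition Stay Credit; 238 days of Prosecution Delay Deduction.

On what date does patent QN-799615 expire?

Base term: filing date + 21 years → 13 October 2025.
Opposition Stay Credit: +364 days → 12 October 2026.
Prosecution Delay Deduction: −238 days → 16 February 2026.

February 16, 2026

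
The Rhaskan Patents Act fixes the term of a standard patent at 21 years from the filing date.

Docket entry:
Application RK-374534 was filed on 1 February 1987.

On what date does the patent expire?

February 1, 2008

Filing date + 21 years → 1 February 2008.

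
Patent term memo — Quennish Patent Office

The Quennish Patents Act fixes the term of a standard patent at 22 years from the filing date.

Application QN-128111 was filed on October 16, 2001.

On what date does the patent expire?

2023-10-16

Filing date + 22 years → 16 October 2023.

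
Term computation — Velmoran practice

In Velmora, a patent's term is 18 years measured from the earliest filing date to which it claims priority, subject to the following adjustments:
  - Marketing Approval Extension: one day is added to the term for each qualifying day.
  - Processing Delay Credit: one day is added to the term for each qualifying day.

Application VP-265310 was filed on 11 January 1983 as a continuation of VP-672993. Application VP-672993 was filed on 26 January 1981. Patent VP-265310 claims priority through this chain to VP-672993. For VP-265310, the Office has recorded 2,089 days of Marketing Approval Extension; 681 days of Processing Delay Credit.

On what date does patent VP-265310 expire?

Earliest priority filing: 26 January 1981.
Base term: 26 January 1981 + 18 years → 26 January 1999.
Marketing Approval Extension: +2089 days → 15 October 2004.
Processing Delay Credit: +681 days → 27 August 2006.

August 27, 2006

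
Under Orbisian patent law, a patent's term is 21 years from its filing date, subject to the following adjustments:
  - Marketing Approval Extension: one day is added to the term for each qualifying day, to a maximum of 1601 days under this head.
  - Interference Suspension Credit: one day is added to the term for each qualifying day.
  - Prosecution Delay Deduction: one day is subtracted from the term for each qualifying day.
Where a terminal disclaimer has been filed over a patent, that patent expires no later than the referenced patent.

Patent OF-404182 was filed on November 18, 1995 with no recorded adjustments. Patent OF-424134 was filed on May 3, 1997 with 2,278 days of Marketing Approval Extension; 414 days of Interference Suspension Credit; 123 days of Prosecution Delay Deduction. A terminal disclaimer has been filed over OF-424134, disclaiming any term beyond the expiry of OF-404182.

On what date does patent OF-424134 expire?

2016-11-18

Natural term of OF-424134:
  Base: filing + 21 years → 3 May 2018.
  Marketing Approval Extension: 2278 days claimed exceeds the 1601-day cap, so +1601 days → 20 September 2022.
  Interference Suspension Credit: +414 days → 8 November 2023.
  Prosecution Delay Deduction: −123 days → 8 July 2023.
Expiry of referenced patent OF-404182:
  Base: filing + 21 years → 18 November 2016.
Terminal disclaimer: OF-424134 expires on the earlier of 8 July 2023 and 18 November 2016.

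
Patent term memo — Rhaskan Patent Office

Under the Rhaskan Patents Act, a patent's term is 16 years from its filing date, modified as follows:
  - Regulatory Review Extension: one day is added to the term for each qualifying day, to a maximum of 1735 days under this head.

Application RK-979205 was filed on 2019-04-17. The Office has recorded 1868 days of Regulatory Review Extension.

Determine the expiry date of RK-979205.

2040-01-16

Base term: filing date + 16 years → 17 April 2035.
Regulatory Review Extension: 1868 days claimed exceeds the 1735-day cap, so +1735 days → 16 January 2040.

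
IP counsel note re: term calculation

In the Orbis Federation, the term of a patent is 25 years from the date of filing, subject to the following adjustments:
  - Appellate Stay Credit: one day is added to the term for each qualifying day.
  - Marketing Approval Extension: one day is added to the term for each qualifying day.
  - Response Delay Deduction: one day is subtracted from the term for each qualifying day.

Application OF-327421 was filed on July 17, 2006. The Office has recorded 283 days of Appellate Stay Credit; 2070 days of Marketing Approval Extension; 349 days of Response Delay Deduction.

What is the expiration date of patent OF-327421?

2037-01-10

Base term: filing date + 25 years → 17 July 2031.
Appellate Stay Credit: +283 days → 25 April 2032.
Marketing Approval Extension: +2070 days → 25 December 2037.
Response Delay Deduction: −349 days → 10 January 2037.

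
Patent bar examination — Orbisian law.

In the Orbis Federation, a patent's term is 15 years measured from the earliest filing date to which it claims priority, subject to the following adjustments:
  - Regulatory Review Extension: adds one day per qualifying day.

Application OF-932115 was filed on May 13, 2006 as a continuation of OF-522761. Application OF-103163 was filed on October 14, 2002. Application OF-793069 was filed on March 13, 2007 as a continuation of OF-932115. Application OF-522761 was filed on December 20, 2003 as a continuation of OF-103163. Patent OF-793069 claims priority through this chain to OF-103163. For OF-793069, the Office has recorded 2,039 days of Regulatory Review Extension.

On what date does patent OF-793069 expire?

Earliest priority filing: 14 October 2002.
Base term: 14 October 2002 + 15 years → 14 October 2017.
Regulatory Review Extension: +2039 days → 15 May 2023.

2023-05-15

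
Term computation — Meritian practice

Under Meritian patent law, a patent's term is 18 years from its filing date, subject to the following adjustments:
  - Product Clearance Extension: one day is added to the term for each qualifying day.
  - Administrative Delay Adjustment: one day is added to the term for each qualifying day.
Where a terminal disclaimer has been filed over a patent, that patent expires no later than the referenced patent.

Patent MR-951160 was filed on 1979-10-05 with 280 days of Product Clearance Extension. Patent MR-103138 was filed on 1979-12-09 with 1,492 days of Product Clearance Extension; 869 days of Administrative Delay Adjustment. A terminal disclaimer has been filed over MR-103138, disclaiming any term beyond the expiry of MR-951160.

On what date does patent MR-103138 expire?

Natural term of MR-103138:
  Base: filing + 18 years → 9 December 1997.
  Product Clearance Extension: +1492 days → 9 January 2002.
  Administrative Delay Adjustment: +869 days → 27 May 2004.
Expiry of referenced patent MR-951160:
  Base: filing + 18 years → 5 October 1997.
  Product Clearance Extension: +280 days → 12 July 1998.
Terminal disclaimer: MR-103138 expires on the earlier of 27 May 2004 and 12 July 1998.

1998-07-12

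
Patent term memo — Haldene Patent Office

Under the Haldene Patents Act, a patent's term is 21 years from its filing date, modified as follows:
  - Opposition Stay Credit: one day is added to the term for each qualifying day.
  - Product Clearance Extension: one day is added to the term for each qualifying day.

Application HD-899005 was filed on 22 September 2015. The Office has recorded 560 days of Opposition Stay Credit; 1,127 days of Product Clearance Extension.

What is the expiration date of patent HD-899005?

May 6, 2041

Base term: filing date + 21 years → 22 September 2036.
Opposition Stay Credit: +560 days → 5 April 2038.
Product Clearance Extension: +1127 days → 6 May 2041.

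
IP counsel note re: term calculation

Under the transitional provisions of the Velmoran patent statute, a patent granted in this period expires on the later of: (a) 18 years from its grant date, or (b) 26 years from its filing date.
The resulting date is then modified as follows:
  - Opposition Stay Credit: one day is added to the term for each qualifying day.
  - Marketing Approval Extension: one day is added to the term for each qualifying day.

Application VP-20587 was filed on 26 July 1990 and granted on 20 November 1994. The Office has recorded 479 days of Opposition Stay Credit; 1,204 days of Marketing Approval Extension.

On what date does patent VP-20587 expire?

2021-03-05

(a) grant + 18 years → 20 November 2012.
(b) filing + 26 years → 26 July 2016.
Later of the two: 26 July 2016.
Opposition Stay Credit: +479 days → 17 November 2017.
Marketing Approval Extension: +1204 days → 5 March 2021.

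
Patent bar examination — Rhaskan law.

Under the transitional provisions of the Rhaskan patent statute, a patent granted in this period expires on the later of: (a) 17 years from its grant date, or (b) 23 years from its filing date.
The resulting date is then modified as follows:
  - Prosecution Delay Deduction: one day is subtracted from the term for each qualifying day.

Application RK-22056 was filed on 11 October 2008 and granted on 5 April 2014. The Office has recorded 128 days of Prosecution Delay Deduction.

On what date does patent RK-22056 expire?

2031-06-05

(a) grant + 17 years → 5 April 2031.
(b) filing + 23 years → 11 October 2031.
Later of the two: 11 October 2031.
Prosecution Delay Deduction: −128 days → 5 June 2031.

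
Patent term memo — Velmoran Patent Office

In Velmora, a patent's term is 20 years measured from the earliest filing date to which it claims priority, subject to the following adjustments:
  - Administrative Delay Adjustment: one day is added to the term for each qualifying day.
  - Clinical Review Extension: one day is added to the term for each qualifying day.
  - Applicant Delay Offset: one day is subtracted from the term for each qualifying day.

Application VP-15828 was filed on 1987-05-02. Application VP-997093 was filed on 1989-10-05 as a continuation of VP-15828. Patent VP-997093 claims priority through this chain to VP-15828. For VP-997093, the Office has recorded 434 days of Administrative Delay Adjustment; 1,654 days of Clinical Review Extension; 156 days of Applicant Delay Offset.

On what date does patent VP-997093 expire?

Earliest priority filing: 2 May 1987.
Base term: 2 May 1987 + 20 years → 2 May 2007.
Administrative Delay Adjustment: +434 days → 9 July 2008.
Clinical Review Extension: +1654 days → 18 January 2013.
Applicant Delay Offset: −156 days → 15 August 2012.

2012-08-15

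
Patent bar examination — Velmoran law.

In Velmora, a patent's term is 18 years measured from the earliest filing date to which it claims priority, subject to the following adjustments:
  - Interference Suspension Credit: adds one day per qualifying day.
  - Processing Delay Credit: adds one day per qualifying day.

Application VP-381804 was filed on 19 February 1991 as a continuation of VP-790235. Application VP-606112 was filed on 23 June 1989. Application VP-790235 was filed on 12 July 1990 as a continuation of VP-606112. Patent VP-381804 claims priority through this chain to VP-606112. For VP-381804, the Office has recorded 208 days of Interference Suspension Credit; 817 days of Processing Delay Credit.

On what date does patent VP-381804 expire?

Earliest priority filing: 23 June 1989.
Base term: 23 June 1989 + 18 years → 23 June 2007.
Interference Suspension Credit: +208 days → 17 January 2008.
Processing Delay Credit: +817 days → 13 April 2010.

2010-04-13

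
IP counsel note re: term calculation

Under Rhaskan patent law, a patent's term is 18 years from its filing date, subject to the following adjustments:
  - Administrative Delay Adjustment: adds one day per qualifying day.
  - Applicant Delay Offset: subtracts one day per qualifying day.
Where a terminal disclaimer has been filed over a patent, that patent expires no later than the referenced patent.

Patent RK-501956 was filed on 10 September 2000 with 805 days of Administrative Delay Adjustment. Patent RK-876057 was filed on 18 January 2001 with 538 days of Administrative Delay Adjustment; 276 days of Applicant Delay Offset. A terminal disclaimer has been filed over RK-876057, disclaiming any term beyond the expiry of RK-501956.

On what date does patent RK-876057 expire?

Natural term of RK-876057:
  Base: filing + 18 years → 18 January 2019.
  Administrative Delay Adjustment: +538 days → 9 July 2020.
  Applicant Delay Offset: −276 days → 7 October 2019.
Expiry of referenced patent RK-501956:
  Base: filing + 18 years → 10 September 2018.
  Administrative Delay Adjustment: +805 days → 23 November 2020.
Terminal disclaimer: RK-876057 expires on the earlier of 7 October 2019 and 23 November 2020.

October 7, 2019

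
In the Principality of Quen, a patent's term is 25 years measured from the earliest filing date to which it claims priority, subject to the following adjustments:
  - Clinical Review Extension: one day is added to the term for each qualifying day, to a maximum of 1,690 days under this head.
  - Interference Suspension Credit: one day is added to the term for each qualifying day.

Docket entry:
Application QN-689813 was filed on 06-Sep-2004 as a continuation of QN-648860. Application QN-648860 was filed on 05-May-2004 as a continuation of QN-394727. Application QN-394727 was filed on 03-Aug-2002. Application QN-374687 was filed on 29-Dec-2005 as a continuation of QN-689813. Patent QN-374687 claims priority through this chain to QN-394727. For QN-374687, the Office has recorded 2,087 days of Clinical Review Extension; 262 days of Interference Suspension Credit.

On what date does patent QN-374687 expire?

Earliest priority filing: 3 August 2002.
Base term: 3 August 2002 + 25 years → 3 August 2027.
Clinical Review Extension: 2087 days claimed exceeds the 1690-day cap, so +1690 days → 19 March 2032.
Interference Suspension Credit: +262 days → 6 December 2032.

December 6, 2032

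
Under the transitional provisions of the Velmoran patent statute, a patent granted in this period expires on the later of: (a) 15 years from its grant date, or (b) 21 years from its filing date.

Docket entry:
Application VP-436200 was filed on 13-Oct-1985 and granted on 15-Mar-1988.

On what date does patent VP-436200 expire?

2006-10-13

(a) grant + 15 years → 15 March 2003.
(b) filing + 21 years → 13 October 2006.
Later of the two: 13 October 2006.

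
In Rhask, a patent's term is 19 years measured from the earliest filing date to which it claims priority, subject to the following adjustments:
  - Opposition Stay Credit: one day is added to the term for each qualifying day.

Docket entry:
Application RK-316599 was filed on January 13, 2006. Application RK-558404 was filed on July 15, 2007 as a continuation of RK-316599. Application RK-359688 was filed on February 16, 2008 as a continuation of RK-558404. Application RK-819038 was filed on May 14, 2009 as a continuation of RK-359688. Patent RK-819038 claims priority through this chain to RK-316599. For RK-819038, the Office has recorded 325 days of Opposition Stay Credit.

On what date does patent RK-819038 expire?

2025-12-04

Earliest priority filing: 13 January 2006.
Base term: 13 January 2006 + 19 years → 13 January 2025.
Opposition Stay Credit: +325 days → 4 December 2025.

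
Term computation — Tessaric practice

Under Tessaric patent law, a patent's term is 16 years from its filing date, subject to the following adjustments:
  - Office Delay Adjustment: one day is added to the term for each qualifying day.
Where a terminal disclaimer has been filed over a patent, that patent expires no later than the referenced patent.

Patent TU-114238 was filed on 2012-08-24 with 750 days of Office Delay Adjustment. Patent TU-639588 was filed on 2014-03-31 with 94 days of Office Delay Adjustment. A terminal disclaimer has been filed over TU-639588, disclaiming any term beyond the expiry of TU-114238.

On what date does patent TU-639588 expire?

2030-07-03

Natural term of TU-639588:
  Base: filing + 16 years → 31 March 2030.
  Office Delay Adjustment: +94 days → 3 July 2030.
Expiry of referenced patent TU-114238:
  Base: filing + 16 years → 24 August 2028.
  Office Delay Adjustment: +750 days → 13 September 2030.
Terminal disclaimer: TU-639588 expires on the earlier of 3 July 2030 and 13 September 2030.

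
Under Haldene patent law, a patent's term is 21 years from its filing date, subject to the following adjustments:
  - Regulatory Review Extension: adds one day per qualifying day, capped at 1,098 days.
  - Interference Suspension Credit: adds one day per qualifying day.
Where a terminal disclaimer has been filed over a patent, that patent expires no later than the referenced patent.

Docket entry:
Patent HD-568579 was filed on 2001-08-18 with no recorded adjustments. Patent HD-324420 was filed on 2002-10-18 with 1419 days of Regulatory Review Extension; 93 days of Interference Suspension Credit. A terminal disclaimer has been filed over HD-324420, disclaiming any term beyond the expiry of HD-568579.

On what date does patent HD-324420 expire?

August 18, 2022

Natural term of HD-324420:
  Base: filing + 21 years → 18 October 2023.
  Regulatory Review Extension: 1419 days claimed exceeds the 1098-day cap, so +1098 days → 20 October 2026.
  Interference Suspension Credit: +93 days → 21 January 2027.
Expiry of referenced patent HD-568579:
  Base: filing + 21 years → 18 August 2022.
Terminal disclaimer: HD-324420 expires on the earlier of 21 January 2027 and 18 August 2022.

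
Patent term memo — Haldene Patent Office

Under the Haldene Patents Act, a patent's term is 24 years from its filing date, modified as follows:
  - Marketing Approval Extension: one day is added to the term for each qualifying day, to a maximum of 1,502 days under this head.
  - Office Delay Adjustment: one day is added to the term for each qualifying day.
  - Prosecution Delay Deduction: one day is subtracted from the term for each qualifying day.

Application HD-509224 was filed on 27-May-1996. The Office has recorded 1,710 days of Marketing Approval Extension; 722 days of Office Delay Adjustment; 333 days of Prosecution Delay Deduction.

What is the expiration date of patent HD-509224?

Base term: filing date + 24 years → 27 May 2020.
Marketing Approval Extension: 1710 days claimed exceeds the 1502-day cap, so +1502 days → 7 July 2024.
Office Delay Adjustment: +722 days → 29 June 2026.
Prosecution Delay Deduction: −333 days → 31 July 2025.

2025-07-31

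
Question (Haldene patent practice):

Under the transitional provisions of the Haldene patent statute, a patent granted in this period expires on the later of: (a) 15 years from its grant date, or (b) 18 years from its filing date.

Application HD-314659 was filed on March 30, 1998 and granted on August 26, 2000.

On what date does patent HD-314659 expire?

(a) grant + 15 years → 26 August 2015.
(b) filing + 18 years → 30 March 2016.
Later of the two: 30 March 2016.

2016-03-30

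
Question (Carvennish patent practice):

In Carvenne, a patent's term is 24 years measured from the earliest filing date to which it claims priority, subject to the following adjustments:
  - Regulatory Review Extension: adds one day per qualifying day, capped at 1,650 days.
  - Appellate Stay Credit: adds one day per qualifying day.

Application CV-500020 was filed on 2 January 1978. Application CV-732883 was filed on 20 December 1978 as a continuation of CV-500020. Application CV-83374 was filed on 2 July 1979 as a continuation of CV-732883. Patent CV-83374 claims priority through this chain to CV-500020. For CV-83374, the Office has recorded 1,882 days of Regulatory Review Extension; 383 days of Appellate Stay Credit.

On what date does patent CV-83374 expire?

Earliest priority filing: 2 January 1978.
Base term: 2 January 1978 + 24 years → 2 January 2002.
Regulatory Review Extension: 1882 days claimed exceeds the 1650-day cap, so +1650 days → 10 July 2006.
Appellate Stay Credit: +383 days → 28 July 2007.

2007-07-28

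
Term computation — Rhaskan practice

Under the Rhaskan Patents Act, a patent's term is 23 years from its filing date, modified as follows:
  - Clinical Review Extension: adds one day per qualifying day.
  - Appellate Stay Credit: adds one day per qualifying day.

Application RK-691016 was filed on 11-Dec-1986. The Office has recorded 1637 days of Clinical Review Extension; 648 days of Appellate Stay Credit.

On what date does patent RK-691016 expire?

March 14, 2016

Base term: filing date + 23 years → 11 December 2009.
Clinical Review Extension: +1637 days → 5 June 2014.
Appellate Stay Credit: +648 days → 14 March 2016.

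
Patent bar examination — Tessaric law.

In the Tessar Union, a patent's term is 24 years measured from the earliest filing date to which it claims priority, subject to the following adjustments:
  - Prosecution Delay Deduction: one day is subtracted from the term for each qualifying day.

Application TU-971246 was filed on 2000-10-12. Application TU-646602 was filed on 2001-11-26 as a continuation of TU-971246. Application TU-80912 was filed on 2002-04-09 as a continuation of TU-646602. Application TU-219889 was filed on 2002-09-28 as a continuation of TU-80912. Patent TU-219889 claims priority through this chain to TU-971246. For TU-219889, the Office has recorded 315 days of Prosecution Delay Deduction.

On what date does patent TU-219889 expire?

Earliest priority filing: 12 October 2000.
Base term: 12 October 2000 + 24 years → 12 October 2024.
Prosecution Delay Deduction: −315 days → 2 December 2023.

2023-12-02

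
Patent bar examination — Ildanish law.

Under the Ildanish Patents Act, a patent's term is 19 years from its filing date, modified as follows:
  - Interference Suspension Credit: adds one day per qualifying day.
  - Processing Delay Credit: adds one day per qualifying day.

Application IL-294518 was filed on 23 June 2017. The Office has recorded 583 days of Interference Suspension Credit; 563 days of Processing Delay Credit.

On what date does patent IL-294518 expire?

Base term: filing date + 19 years → 23 June 2036.
Interference Suspension Credit: +583 days → 27 January 2038.
Processing Delay Credit: +563 days → 13 August 2039.

August 13, 2039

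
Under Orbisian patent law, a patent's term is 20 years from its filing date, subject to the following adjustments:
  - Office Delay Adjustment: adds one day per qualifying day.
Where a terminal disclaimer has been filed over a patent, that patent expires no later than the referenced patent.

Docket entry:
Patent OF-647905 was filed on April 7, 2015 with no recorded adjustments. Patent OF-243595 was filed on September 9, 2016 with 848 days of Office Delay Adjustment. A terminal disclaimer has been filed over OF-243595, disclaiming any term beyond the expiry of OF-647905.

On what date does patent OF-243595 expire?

Natural term of OF-243595:
  Base: filing + 20 years → 9 September 2036.
  Office Delay Adjustment: +848 days → 5 January 2039.
Expiry of referenced patent OF-647905:
  Base: filing + 20 years → 7 April 2035.
Terminal disclaimer: OF-243595 expires on the earlier of 5 January 2039 and 7 April 2035.

2035-04-07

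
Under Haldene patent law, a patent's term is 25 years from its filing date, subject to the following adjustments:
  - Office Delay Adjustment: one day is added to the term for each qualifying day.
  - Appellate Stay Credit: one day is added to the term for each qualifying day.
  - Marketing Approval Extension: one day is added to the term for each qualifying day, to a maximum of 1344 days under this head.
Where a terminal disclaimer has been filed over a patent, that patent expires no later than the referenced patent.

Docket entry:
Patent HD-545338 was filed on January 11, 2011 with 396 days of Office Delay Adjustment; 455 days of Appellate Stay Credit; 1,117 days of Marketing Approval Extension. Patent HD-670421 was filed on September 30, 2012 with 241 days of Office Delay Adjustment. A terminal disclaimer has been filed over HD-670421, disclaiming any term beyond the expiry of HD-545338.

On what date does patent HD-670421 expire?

May 29, 2038

Natural term of HD-670421:
  Base: filing + 25 years → 30 September 2037.
  Office Delay Adjustment: +241 days → 29 May 2038.
Expiry of referenced patent HD-545338:
  Base: filing + 25 years → 11 January 2036.
  Office Delay Adjustment: +396 days → 10 February 2037.
  Appellate Stay Credit: +455 days → 11 May 2038.
  Marketing Approval Extension: 1117 days (within the 1344-day cap) → +1117 days → 1 June 2041.
Terminal disclaimer: HD-670421 expires on the earlier of 29 May 2038 and 1 June 2041.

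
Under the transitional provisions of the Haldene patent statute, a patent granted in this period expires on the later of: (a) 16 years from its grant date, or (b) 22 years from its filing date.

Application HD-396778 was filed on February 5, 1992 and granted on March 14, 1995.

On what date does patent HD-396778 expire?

(a) grant + 16 years → 14 March 2011.
(b) filing + 22 years → 5 February 2014.
Later of the two: 5 February 2014.

February 5, 2014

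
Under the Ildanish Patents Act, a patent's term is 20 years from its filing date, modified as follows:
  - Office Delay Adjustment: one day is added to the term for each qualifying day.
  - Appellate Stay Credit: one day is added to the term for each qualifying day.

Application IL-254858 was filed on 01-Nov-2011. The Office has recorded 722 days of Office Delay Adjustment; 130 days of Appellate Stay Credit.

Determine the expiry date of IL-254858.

March 2, 2034

Base term: filing date + 20 years → 1 November 2031.
Office Delay Adjustment: +722 days → 23 October 2033.
Appellate Stay Credit: +130 days → 2 March 2034.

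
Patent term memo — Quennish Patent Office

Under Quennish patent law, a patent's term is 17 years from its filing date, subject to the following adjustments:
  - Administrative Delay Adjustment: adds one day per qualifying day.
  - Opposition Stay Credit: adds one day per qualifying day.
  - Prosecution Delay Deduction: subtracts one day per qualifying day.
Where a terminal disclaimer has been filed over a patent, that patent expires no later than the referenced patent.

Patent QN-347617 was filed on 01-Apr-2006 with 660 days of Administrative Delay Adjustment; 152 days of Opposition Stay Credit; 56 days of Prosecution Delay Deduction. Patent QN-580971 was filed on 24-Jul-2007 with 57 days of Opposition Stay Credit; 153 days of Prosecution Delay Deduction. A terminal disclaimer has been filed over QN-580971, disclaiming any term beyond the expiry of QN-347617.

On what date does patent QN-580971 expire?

2024-04-19

Natural term of QN-580971:
  Base: filing + 17 years → 24 July 2024.
  Opposition Stay Credit: +57 days → 19 September 2024.
  Prosecution Delay Deduction: −153 days → 19 April 2024.
Expiry of referenced patent QN-347617:
  Base: filing + 17 years → 1 April 2023.
  Administrative Delay Adjustment: +660 days → 20 January 2025.
  Opposition Stay Credit: +152 days → 21 June 2025.
  Prosecution Delay Deduction: −56 days → 26 April 2025.
Terminal disclaimer: QN-580971 expires on the earlier of 19 April 2024 and 26 April 2025.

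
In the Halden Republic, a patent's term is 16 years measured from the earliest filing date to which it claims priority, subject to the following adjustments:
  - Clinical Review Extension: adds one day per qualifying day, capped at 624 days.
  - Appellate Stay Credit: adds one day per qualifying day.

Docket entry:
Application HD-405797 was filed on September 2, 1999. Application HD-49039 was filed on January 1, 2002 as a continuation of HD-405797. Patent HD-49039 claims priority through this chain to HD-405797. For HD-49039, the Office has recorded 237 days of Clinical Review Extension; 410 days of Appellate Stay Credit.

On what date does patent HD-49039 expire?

June 10, 2017

Earliest priority filing: 2 September 1999.
Base term: 2 September 1999 + 16 years → 2 September 2015.
Clinical Review Extension: 237 days (within the 624-day cap) → +237 days → 26 April 2016.
Appellate Stay Credit: +410 days → 10 June 2017.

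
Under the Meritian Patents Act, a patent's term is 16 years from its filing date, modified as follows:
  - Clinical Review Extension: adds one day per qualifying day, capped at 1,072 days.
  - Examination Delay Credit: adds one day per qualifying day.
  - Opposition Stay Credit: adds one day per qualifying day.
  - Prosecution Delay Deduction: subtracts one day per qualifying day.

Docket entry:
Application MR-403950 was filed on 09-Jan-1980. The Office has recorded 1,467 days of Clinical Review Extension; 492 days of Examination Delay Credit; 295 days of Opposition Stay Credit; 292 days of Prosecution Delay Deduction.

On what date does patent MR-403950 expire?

Base term: filing date + 16 years → 9 January 1996.
Clinical Review Extension: 1467 days claimed exceeds the 1072-day cap, so +1072 days → 16 December 1998.
Examination Delay Credit: +492 days → 21 April 2000.
Opposition Stay Credit: +295 days → 10 February 2001.
Prosecution Delay Deduction: −292 days → 24 April 2000.

April 24, 2000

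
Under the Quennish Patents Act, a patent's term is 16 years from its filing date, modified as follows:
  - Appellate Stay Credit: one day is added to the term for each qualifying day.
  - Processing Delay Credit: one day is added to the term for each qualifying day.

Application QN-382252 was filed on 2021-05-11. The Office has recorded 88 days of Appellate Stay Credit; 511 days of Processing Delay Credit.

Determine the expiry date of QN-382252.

Base term: filing date + 16 years → 11 May 2037.
Appellate Stay Credit: +88 days → 7 August 2037.
Processing Delay Credit: +511 days → 31 December 2038.

2038-12-31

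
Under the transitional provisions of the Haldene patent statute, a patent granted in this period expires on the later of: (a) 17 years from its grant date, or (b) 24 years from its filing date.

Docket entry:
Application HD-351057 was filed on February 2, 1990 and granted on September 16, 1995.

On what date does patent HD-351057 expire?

February 2, 2014

(a) grant + 17 years → 16 September 2012.
(b) filing + 24 years → 2 February 2014.
Later of the two: 2 February 2014.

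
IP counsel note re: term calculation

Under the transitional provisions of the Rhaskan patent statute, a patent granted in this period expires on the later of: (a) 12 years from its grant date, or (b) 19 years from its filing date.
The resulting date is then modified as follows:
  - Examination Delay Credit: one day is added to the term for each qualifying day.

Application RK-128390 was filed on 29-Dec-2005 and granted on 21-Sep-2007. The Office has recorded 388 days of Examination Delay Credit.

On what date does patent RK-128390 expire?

January 21, 2026

(a) grant + 12 years → 21 September 2019.
(b) filing + 19 years → 29 December 2024.
Later of the two: 29 December 2024.
Examination Delay Credit: +388 days → 21 January 2026.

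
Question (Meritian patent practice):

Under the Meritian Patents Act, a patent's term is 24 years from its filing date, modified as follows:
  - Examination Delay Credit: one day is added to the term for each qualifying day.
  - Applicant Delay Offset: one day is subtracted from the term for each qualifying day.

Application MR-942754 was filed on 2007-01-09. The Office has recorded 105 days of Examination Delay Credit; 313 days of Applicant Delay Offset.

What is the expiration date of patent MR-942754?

June 15, 2030

Base term: filing date + 24 years → 9 January 2031.
Examination Delay Credit: +105 days → 24 April 2031.
Applicant Delay Offset: −313 days → 15 June 2030.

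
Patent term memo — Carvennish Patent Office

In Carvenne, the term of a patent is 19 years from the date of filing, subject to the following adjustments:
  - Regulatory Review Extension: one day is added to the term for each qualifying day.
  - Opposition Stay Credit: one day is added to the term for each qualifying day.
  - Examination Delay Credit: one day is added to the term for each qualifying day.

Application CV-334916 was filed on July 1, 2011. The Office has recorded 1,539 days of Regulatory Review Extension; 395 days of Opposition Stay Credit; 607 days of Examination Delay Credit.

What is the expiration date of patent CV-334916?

Base term: filing date + 19 years → 1 July 2030.
Regulatory Review Extension: +1539 days → 17 September 2034.
Opposition Stay Credit: +395 days → 17 October 2035.
Examination Delay Credit: +607 days → 15 June 2037.

2037-06-15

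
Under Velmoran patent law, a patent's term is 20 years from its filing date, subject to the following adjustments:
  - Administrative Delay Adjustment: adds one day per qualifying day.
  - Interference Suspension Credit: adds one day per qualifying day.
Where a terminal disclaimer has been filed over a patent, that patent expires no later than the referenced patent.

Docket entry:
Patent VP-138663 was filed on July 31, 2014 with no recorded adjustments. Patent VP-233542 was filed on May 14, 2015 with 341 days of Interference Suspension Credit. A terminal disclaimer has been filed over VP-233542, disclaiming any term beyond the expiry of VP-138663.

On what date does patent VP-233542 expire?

Natural term of VP-233542:
  Base: filing + 20 years → 14 May 2035.
  Interference Suspension Credit: +341 days → 19 April 2036.
Expiry of referenced patent VP-138663:
  Base: filing + 20 years → 31 July 2034.
Terminal disclaimer: VP-233542 expires on the earlier of 19 April 2036 and 31 July 2034.

July 31, 2034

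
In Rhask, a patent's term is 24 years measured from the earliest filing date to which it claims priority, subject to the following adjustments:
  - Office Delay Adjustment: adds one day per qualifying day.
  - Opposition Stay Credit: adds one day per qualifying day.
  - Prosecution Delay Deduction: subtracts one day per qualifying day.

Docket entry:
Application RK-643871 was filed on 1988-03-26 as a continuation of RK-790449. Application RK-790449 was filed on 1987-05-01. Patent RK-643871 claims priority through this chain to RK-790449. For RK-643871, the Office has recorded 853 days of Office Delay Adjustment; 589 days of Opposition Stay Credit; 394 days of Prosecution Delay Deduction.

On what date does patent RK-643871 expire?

Earliest priority filing: 1 May 1987.
Base term: 1 May 1987 + 24 years → 1 May 2011.
Office Delay Adjustment: +853 days → 31 August 2013.
Opposition Stay Credit: +589 days → 12 April 2015.
Prosecution Delay Deduction: −394 days → 14 March 2014.

2014-03-14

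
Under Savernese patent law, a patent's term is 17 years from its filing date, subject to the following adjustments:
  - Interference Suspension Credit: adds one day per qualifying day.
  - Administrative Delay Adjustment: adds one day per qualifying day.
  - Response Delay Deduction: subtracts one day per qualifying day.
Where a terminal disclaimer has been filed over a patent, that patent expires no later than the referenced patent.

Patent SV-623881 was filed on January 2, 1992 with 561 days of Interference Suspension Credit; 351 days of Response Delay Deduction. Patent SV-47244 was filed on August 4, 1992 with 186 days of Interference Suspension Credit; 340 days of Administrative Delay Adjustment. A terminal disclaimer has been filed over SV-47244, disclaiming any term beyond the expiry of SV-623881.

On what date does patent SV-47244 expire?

Natural term of SV-47244:
  Base: filing + 17 years → 4 August 2009.
  Interference Suspension Credit: +186 days → 6 February 2010.
  Administrative Delay Adjustment: +340 days → 12 January 2011.
Expiry of referenced patent SV-623881:
  Base: filing + 17 years → 2 January 2009.
  Interference Suspension Credit: +561 days → 17 July 2010.
  Response Delay Deduction: −351 days → 31 July 2009.
Terminal disclaimer: SV-47244 expires on the earlier of 12 January 2011 and 31 July 2009.

July 31, 2009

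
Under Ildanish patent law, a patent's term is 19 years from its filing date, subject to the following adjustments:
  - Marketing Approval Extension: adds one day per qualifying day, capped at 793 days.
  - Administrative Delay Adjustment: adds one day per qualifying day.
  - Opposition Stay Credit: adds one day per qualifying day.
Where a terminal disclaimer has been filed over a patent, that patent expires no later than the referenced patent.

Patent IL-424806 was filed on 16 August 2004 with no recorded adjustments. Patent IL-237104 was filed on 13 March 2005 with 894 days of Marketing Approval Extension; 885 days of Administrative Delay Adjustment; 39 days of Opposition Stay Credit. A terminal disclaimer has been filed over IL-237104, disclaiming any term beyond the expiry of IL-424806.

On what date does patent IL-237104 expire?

August 16, 2023

Natural term of IL-237104:
  Base: filing + 19 years → 13 March 2024.
  Marketing Approval Extension: 894 days claimed exceeds the 793-day cap, so +793 days → 15 May 2026.
  Administrative Delay Adjustment: +885 days → 16 October 2028.
  Opposition Stay Credit: +39 days → 24 November 2028.
Expiry of referenced patent IL-424806:
  Base: filing + 19 years → 16 August 2023.
Terminal disclaimer: IL-237104 expires on the earlier of 24 November 2028 and 16 August 2023.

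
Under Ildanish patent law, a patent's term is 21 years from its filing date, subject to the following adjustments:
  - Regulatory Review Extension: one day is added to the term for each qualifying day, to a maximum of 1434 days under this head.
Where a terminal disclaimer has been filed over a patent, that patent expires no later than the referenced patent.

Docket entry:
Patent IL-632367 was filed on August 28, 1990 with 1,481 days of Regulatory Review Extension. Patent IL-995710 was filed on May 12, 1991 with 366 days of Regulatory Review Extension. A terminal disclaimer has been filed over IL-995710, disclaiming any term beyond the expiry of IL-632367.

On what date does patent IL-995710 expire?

Natural term of IL-995710:
  Base: filing + 21 years → 12 May 2012.
  Regulatory Review Extension: 366 days (within the 1434-day cap) → +366 days → 13 May 2013.
Expiry of referenced patent IL-632367:
  Base: filing + 21 years → 28 August 2011.
  Regulatory Review Extension: 1481 days claimed exceeds the 1434-day cap, so +1434 days → 1 August 2015.
Terminal disclaimer: IL-995710 expires on the earlier of 13 May 2013 and 1 August 2015.

May 13, 2013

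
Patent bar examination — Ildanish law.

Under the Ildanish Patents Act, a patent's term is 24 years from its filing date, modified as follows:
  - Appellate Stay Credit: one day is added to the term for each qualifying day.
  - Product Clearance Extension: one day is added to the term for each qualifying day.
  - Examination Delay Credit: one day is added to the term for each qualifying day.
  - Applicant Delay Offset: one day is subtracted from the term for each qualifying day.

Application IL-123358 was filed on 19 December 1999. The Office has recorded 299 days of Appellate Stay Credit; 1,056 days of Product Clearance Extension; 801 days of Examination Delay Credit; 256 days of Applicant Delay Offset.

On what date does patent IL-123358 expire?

2029-03-02

Base term: filing date + 24 years → 19 December 2023.
Appellate Stay Credit: +299 days → 13 October 2024.
Product Clearance Extension: +1056 days → 4 September 2027.
Examination Delay Credit: +801 days → 13 November 2029.
Applicant Delay Offset: −256 days → 2 March 2029.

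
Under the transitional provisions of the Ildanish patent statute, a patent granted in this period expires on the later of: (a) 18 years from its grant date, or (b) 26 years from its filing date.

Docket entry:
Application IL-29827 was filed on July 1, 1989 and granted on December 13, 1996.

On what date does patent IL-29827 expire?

July 1, 2015

(a) grant + 18 years → 13 December 2014.
(b) filing + 26 years → 1 July 2015.
Later of the two: 1 July 2015.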